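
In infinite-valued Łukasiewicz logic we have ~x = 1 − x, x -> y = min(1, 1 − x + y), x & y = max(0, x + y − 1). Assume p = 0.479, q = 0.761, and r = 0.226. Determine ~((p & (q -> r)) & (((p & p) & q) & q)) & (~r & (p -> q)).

0.774

q -> r = min(1, 1 − 0.761 + 0.226) = min(1, 0.465) = 0.465
p & (q -> r) = max(0, 0.479 + 0.465 − 1) = max(0, -0.056) = 0.000
p & p = max(0, 0.479 + 0.479 − 1) = max(0, -0.042) = 0.000
(p & p) & q = max(0, 0.000 + 0.761 − 1) = max(0, -0.239) = 0.000
((p & p) & q) & q = max(0, 0.000 + 0.761 − 1) = max(0, -0.239) = 0.000
(p & (q -> r)) & (((p & p) & q) & q) = max(0, 0.000 + 0.000 − 1) = max(0, -1.000) = 0.000
~((p & (q -> r)) & (((p & p) & q) & q)) = 1 − 0.000 = 1.000
~r = 1 − 0.226 = 0.774
p -> q = min(1, 1 − 0.479 + 0.761) = min(1, 1.282) = 1.000
~r & (p -> q) = max(0, 0.774 + 1.000 − 1) = max(0, 0.774) = 0.774
~((p & (q -> r)) & (((p & p) & q) & q)) & (~r & (p -> q)) = max(0, 1.000 + 0.774 − 1) = max(0, 0.774) = 0.774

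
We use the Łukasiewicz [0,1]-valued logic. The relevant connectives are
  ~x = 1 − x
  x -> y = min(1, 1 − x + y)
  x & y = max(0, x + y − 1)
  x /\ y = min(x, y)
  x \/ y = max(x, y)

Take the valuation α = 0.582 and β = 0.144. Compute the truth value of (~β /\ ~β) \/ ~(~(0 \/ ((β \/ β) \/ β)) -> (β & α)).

0.856

~β = 1 − 0.144 = 0.856
~β /\ ~β = min(0.856, 0.856) = 0.856
β \/ β = max(0.144, 0.144) = 0.144
(β \/ β) \/ β = max(0.144, 0.144) = 0.144
0 \/ ((β \/ β) \/ β) = max(0.000, 0.144) = 0.144
~(0 \/ ((β \/ β) \/ β)) = 1 − 0.144 = 0.856
β & α = max(0, 0.144 + 0.582 − 1) = max(0, -0.274) = 0.000
~(0 \/ ((β \/ β) \/ β)) -> (β & α) = min(1, 1 − 0.856 + 0.000) = min(1, 0.144) = 0.144
~(~(0 \/ ((β \/ β) \/ β)) -> (β & α)) = 1 − 0.144 = 0.856
(~β /\ ~β) \/ ~(~(0 \/ ((β \/ β) \/ β)) -> (β & α)) = max(0.856, 0.856) = 0.856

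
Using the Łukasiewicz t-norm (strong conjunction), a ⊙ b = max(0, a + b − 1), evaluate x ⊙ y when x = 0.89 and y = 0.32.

0.21

x ⊙ y = max(0, 0.89 + 0.32 − 1) = max(0, 0.21) = 0.21
For comparison, the Gödel (minimum) t-norm min(a, b) would give 0.32.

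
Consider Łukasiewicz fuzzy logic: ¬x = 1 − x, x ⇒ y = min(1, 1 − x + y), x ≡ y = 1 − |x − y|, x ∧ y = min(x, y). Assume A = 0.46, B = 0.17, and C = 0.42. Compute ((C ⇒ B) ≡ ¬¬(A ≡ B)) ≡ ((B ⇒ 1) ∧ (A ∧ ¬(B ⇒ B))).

C ⇒ B = min(1, 1 − 0.42 + 0.17) = min(1, 0.75) = 0.75
A ≡ B = 1 − |0.46 − 0.17| = 1 − 0.29 = 0.71
¬(A ≡ B) = 1 − 0.71 = 0.29
¬¬(A ≡ B) = 1 − 0.29 = 0.71
(C ⇒ B) ≡ ¬¬(A ≡ B) = 1 − |0.75 − 0.71| = 1 − 0.04 = 0.96
B ⇒ 1 = min(1, 1 − 0.17 + 1.00) = min(1, 1.83) = 1.00
B ⇒ B = min(1, 1 − 0.17 + 0.17) = min(1, 1.00) = 1.00
¬(B ⇒ B) = 1 − 1.00 = 0.00
A ∧ ¬(B ⇒ B) = min(0.46, 0.00) = 0.00
(B ⇒ 1) ∧ (A ∧ ¬(B ⇒ B)) = min(1.00, 0.00) = 0.00
((C ⇒ B) ≡ ¬¬(A ≡ B)) ≡ ((B ⇒ 1) ∧ (A ∧ ¬(B ⇒ B))) = 1 − |0.96 − 0.00| = 1 − 0.96 = 0.04

0.04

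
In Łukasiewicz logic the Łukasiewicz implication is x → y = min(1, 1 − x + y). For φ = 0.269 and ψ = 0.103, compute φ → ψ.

0.834

φ → ψ = min(1, 1 − 0.269 + 0.103) = min(1, 0.834) = 0.834
For comparison, the Gödel implication (1 if x ≤ y else y) would give 0.103.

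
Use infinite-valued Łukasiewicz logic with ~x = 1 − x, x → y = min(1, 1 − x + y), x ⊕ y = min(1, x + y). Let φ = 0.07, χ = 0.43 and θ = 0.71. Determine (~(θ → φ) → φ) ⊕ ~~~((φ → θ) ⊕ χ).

0.43

θ → φ = min(1, 1 − 0.71 + 0.07) = min(1, 0.36) = 0.36
~(θ → φ) = 1 − 0.36 = 0.64
~(θ → φ) → φ = min(1, 1 − 0.64 + 0.07) = min(1, 0.43) = 0.43
φ → θ = min(1, 1 − 0.07 + 0.71) = min(1, 1.64) = 1.00
(φ → θ) ⊕ χ = min(1, 1.00 + 0.43) = min(1, 1.43) = 1.00
~((φ → θ) ⊕ χ) = 1 − 1.00 = 0.00
~~((φ → θ) ⊕ χ) = 1 − 0.00 = 1.00
~~~((φ → θ) ⊕ χ) = 1 − 1.00 = 0.00
(~(θ → φ) → φ) ⊕ ~~~((φ → θ) ⊕ χ) = min(1, 0.43 + 0.00) = min(1, 0.43) = 0.43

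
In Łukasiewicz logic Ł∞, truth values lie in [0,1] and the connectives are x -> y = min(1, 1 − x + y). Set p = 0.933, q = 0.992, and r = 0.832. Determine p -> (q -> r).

0.907

q -> r = min(1, 1 − 0.992 + 0.832) = min(1, 0.840) = 0.840
p -> (q -> r) = min(1, 1 − 0.933 + 0.840) = min(1, 0.907) = 0.907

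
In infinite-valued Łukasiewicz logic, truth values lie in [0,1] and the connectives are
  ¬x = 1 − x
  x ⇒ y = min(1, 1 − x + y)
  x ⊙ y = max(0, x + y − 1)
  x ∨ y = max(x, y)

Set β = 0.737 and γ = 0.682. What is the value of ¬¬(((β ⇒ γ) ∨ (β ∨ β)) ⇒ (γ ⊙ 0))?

0.055

β ⇒ γ = min(1, 1 − 0.737 + 0.682) = min(1, 0.945) = 0.945
β ∨ β = max(0.737, 0.737) = 0.737
(β ⇒ γ) ∨ (β ∨ β) = max(0.945, 0.737) = 0.945
γ ⊙ 0 = max(0, 0.682 + 0.000 − 1) = max(0, -0.318) = 0.000
((β ⇒ γ) ∨ (β ∨ β)) ⇒ (γ ⊙ 0) = min(1, 1 − 0.945 + 0.000) = min(1, 0.055) = 0.055
¬(((β ⇒ γ) ∨ (β ∨ β)) ⇒ (γ ⊙ 0)) = 1 − 0.055 = 0.945
¬¬(((β ⇒ γ) ∨ (β ∨ β)) ⇒ (γ ⊙ 0)) = 1 − 0.945 = 0.055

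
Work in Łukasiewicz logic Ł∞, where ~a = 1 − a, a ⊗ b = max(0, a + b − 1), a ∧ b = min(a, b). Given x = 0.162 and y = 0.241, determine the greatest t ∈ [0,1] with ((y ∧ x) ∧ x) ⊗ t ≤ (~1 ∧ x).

y ∧ x = min(0.241, 0.162) = 0.162
(y ∧ x) ∧ x = min(0.162, 0.162) = 0.162
So the left factor is (y ∧ x) ∧ x = 0.162.
~1 = 1 − 1.000 = 0.000
~1 ∧ x = min(0.000, 0.162) = 0.000
So the right-hand bound is ~1 ∧ x = 0.000.
The residuum of the Łukasiewicz t-norm gives the supremum: min(1, 1 − 0.162 + 0.000).
1 − 0.162 + 0.000 = 0.838, so t = min(1, 0.838) = 0.838.
Check: 0.162 ⊗ 0.838 = max(0, 0.000) = 0.000 ≤ 0.000.

0.838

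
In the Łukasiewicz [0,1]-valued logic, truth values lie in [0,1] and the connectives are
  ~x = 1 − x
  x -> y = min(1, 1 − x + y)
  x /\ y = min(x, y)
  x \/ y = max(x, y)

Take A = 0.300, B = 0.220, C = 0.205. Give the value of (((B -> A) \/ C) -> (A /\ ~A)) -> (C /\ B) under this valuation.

B -> A = min(1, 1 − 0.220 + 0.300) = min(1, 1.080) = 1.000
(B -> A) \/ C = max(1.000, 0.205) = 1.000
~A = 1 − 0.300 = 0.700
A /\ ~A = min(0.300, 0.700) = 0.300
((B -> A) \/ C) -> (A /\ ~A) = min(1, 1 − 1.000 + 0.300) = min(1, 0.300) = 0.300
C /\ B = min(0.205, 0.220) = 0.205
(((B -> A) \/ C) -> (A /\ ~A)) -> (C /\ B) = min(1, 1 − 0.300 + 0.205) = min(1, 0.905) = 0.905

0.905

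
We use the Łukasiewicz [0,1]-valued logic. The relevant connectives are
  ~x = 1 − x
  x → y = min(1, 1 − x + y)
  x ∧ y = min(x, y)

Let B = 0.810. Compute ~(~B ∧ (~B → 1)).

~B = 1 − 0.810 = 0.190
~B → 1 = min(1, 1 − 0.190 + 1.000) = min(1, 1.810) = 1.000
~B ∧ (~B → 1) = min(0.190, 1.000) = 0.190
~(~B ∧ (~B → 1)) = 1 − 0.190 = 0.810

0.810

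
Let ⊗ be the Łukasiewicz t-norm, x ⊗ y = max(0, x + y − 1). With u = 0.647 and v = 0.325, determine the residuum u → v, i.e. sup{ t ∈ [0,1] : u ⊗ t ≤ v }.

0.678

The residuum of the Łukasiewicz t-norm gives the supremum: min(1, 1 − 0.647 + 0.325).
1 − 0.647 + 0.325 = 0.678, so t = min(1, 0.678) = 0.678.
Check: 0.647 ⊗ 0.678 = max(0, 0.325) = 0.325 ≤ 0.325.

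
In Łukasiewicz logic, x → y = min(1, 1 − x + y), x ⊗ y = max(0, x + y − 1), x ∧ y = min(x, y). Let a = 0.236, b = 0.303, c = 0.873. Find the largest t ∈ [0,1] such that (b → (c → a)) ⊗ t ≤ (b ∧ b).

0.303

c → a = min(1, 1 − 0.873 + 0.236) = min(1, 0.363) = 0.363
b → (c → a) = min(1, 1 − 0.303 + 0.363) = min(1, 1.060) = 1.000
So the left factor is b → (c → a) = 1.000.
b ∧ b = min(0.303, 0.303) = 0.303
So the right-hand bound is b ∧ b = 0.303.
The residuum of the Łukasiewicz t-norm gives the supremum: min(1, 1 − 1.000 + 0.303).
1 − 1.000 + 0.303 = 0.303, so t = min(1, 0.303) = 0.303.
Check: 1.000 ⊗ 0.303 = max(0, 0.303) = 0.303 ≤ 0.303.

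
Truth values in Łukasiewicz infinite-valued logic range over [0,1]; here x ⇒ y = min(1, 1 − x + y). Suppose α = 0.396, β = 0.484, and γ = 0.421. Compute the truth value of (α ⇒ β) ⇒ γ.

α ⇒ β = min(1, 1 − 0.396 + 0.484) = min(1, 1.088) = 1.000
(α ⇒ β) ⇒ γ = min(1, 1 − 1.000 + 0.421) = min(1, 0.421) = 0.421

0.421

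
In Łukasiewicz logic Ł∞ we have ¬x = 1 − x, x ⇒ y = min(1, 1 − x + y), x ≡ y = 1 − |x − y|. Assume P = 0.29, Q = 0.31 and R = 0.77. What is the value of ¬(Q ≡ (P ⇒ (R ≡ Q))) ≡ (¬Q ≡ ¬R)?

0.85

R ≡ Q = 1 − |0.77 − 0.31| = 1 − 0.46 = 0.54
P ⇒ (R ≡ Q) = min(1, 1 − 0.29 + 0.54) = min(1, 1.25) = 1.00
Q ≡ (P ⇒ (R ≡ Q)) = 1 − |0.31 − 1.00| = 1 − 0.69 = 0.31
¬(Q ≡ (P ⇒ (R ≡ Q))) = 1 − 0.31 = 0.69
¬Q = 1 − 0.31 = 0.69
¬R = 1 − 0.77 = 0.23
¬Q ≡ ¬R = 1 − |0.69 − 0.23| = 1 − 0.46 = 0.54
¬(Q ≡ (P ⇒ (R ≡ Q))) ≡ (¬Q ≡ ¬R) = 1 − |0.69 − 0.54| = 1 − 0.15 = 0.85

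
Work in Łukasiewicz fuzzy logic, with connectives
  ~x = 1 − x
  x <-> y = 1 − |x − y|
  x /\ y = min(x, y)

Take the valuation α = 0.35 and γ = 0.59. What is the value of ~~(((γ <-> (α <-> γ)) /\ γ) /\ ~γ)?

0.41

α <-> γ = 1 − |0.35 − 0.59| = 1 − 0.24 = 0.76
γ <-> (α <-> γ) = 1 − |0.59 − 0.76| = 1 − 0.17 = 0.83
(γ <-> (α <-> γ)) /\ γ = min(0.83, 0.59) = 0.59
~γ = 1 − 0.59 = 0.41
((γ <-> (α <-> γ)) /\ γ) /\ ~γ = min(0.59, 0.41) = 0.41
~(((γ <-> (α <-> γ)) /\ γ) /\ ~γ) = 1 − 0.41 = 0.59
~~(((γ <-> (α <-> γ)) /\ γ) /\ ~γ) = 1 − 0.59 = 0.41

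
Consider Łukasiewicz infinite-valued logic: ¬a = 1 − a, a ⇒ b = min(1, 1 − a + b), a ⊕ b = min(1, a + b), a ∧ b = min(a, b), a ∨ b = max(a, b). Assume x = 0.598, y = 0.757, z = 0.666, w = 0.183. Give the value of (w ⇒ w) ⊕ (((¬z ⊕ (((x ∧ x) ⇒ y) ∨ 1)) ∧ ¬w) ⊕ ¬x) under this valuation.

1.000

w ⇒ w = min(1, 1 − 0.183 + 0.183) = min(1, 1.000) = 1.000
¬z = 1 − 0.666 = 0.334
x ∧ x = min(0.598, 0.598) = 0.598
(x ∧ x) ⇒ y = min(1, 1 − 0.598 + 0.757) = min(1, 1.159) = 1.000
((x ∧ x) ⇒ y) ∨ 1 = max(1.000, 1.000) = 1.000
¬z ⊕ (((x ∧ x) ⇒ y) ∨ 1) = min(1, 0.334 + 1.000) = min(1, 1.334) = 1.000
¬w = 1 − 0.183 = 0.817
(¬z ⊕ (((x ∧ x) ⇒ y) ∨ 1)) ∧ ¬w = min(1.000, 0.817) = 0.817
¬x = 1 − 0.598 = 0.402
((¬z ⊕ (((x ∧ x) ⇒ y) ∨ 1)) ∧ ¬w) ⊕ ¬x = min(1, 0.817 + 0.402) = min(1, 1.219) = 1.000
(w ⇒ w) ⊕ (((¬z ⊕ (((x ∧ x) ⇒ y) ∨ 1)) ∧ ¬w) ⊕ ¬x) = min(1, 1.000 + 1.000) = min(1, 2.000) = 1.000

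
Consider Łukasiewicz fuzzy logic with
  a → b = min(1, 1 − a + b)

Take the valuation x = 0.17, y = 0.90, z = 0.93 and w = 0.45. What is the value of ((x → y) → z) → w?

0.52

x → y = min(1, 1 − 0.17 + 0.90) = min(1, 1.73) = 1.00
(x → y) → z = min(1, 1 − 1.00 + 0.93) = min(1, 0.93) = 0.93
((x → y) → z) → w = min(1, 1 − 0.93 + 0.45) = min(1, 0.52) = 0.52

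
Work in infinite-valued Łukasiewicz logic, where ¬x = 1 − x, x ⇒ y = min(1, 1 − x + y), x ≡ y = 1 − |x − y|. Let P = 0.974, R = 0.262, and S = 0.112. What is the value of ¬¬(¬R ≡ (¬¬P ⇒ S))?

0.400

¬R = 1 − 0.262 = 0.738
¬P = 1 − 0.974 = 0.026
¬¬P = 1 − 0.026 = 0.974
¬¬P ⇒ S = min(1, 1 − 0.974 + 0.112) = min(1, 0.138) = 0.138
¬R ≡ (¬¬P ⇒ S) = 1 − |0.738 − 0.138| = 1 − 0.600 = 0.400
¬(¬R ≡ (¬¬P ⇒ S)) = 1 − 0.400 = 0.600
¬¬(¬R ≡ (¬¬P ⇒ S)) = 1 − 0.600 = 0.400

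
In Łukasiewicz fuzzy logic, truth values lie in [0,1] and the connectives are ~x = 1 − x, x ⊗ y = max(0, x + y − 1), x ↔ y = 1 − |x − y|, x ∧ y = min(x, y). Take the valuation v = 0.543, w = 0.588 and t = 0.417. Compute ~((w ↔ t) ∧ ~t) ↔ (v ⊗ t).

0.583

w ↔ t = 1 − |0.588 − 0.417| = 1 − 0.171 = 0.829
~t = 1 − 0.417 = 0.583
(w ↔ t) ∧ ~t = min(0.829, 0.583) = 0.583
~((w ↔ t) ∧ ~t) = 1 − 0.583 = 0.417
v ⊗ t = max(0, 0.543 + 0.417 − 1) = max(0, -0.040) = 0.000
~((w ↔ t) ∧ ~t) ↔ (v ⊗ t) = 1 − |0.417 − 0.000| = 1 − 0.417 = 0.583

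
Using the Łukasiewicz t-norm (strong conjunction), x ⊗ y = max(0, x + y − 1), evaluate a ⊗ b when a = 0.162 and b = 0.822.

0.000

a ⊗ b = max(0, 0.162 + 0.822 − 1) = max(0, -0.016) = 0.000
For comparison, the Gödel (minimum) t-norm min(x, y) would give 0.162.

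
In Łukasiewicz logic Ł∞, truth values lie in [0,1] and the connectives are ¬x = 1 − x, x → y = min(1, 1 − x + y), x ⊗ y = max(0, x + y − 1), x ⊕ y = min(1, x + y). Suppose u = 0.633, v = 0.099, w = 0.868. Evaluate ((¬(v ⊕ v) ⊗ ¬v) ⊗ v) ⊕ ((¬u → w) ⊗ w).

v ⊕ v = min(1, 0.099 + 0.099) = min(1, 0.198) = 0.198
¬(v ⊕ v) = 1 − 0.198 = 0.802
¬v = 1 − 0.099 = 0.901
¬(v ⊕ v) ⊗ ¬v = max(0, 0.802 + 0.901 − 1) = max(0, 0.703) = 0.703
(¬(v ⊕ v) ⊗ ¬v) ⊗ v = max(0, 0.703 + 0.099 − 1) = max(0, -0.198) = 0.000
¬u = 1 − 0.633 = 0.367
¬u → w = min(1, 1 − 0.367 + 0.868) = min(1, 1.501) = 1.000
(¬u → w) ⊗ w = max(0, 1.000 + 0.868 − 1) = max(0, 0.868) = 0.868
((¬(v ⊕ v) ⊗ ¬v) ⊗ v) ⊕ ((¬u → w) ⊗ w) = min(1, 0.000 + 0.868) = min(1, 0.868) = 0.868

0.868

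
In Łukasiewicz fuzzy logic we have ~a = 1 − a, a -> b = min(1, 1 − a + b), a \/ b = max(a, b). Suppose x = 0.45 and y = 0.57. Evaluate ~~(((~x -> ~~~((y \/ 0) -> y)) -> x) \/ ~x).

1.00

~x = 1 − 0.45 = 0.55
y \/ 0 = max(0.57, 0.00) = 0.57
(y \/ 0) -> y = min(1, 1 − 0.57 + 0.57) = min(1, 1.00) = 1.00
~((y \/ 0) -> y) = 1 − 1.00 = 0.00
~~((y \/ 0) -> y) = 1 − 0.00 = 1.00
~~~((y \/ 0) -> y) = 1 − 1.00 = 0.00
~x -> ~~~((y \/ 0) -> y) = min(1, 1 − 0.55 + 0.00) = min(1, 0.45) = 0.45
(~x -> ~~~((y \/ 0) -> y)) -> x = min(1, 1 − 0.45 + 0.45) = min(1, 1.00) = 1.00
((~x -> ~~~((y \/ 0) -> y)) -> x) \/ ~x = max(1.00, 0.55) = 1.00
~(((~x -> ~~~((y \/ 0) -> y)) -> x) \/ ~x) = 1 − 1.00 = 0.00
~~(((~x -> ~~~((y \/ 0) -> y)) -> x) \/ ~x) = 1 − 0.00 = 1.00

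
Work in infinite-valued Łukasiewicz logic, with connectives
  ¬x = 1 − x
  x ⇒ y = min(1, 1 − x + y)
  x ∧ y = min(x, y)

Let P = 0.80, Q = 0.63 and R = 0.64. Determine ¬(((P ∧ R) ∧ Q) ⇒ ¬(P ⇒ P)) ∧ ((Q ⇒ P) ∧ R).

0.63

P ∧ R = min(0.80, 0.64) = 0.64
(P ∧ R) ∧ Q = min(0.64, 0.63) = 0.63
P ⇒ P = min(1, 1 − 0.80 + 0.80) = min(1, 1.00) = 1.00
¬(P ⇒ P) = 1 − 1.00 = 0.00
((P ∧ R) ∧ Q) ⇒ ¬(P ⇒ P) = min(1, 1 − 0.63 + 0.00) = min(1, 0.37) = 0.37
¬(((P ∧ R) ∧ Q) ⇒ ¬(P ⇒ P)) = 1 − 0.37 = 0.63
Q ⇒ P = min(1, 1 − 0.63 + 0.80) = min(1, 1.17) = 1.00
(Q ⇒ P) ∧ R = min(1.00, 0.64) = 0.64
¬(((P ∧ R) ∧ Q) ⇒ ¬(P ⇒ P)) ∧ ((Q ⇒ P) ∧ R) = min(0.63, 0.64) = 0.63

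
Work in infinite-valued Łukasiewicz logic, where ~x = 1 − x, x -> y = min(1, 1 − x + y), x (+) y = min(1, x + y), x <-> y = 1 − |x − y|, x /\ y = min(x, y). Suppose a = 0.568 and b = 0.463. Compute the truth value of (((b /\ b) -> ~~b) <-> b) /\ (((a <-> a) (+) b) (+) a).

b /\ b = min(0.463, 0.463) = 0.463
~b = 1 − 0.463 = 0.537
~~b = 1 − 0.537 = 0.463
(b /\ b) -> ~~b = min(1, 1 − 0.463 + 0.463) = min(1, 1.000) = 1.000
((b /\ b) -> ~~b) <-> b = 1 − |1.000 − 0.463| = 1 − 0.537 = 0.463
a <-> a = 1 − |0.568 − 0.568| = 1 − 0.000 = 1.000
(a <-> a) (+) b = min(1, 1.000 + 0.463) = min(1, 1.463) = 1.000
((a <-> a) (+) b) (+) a = min(1, 1.000 + 0.568) = min(1, 1.568) = 1.000
(((b /\ b) -> ~~b) <-> b) /\ (((a <-> a) (+) b) (+) a) = min(0.463, 1.000) = 0.463

0.463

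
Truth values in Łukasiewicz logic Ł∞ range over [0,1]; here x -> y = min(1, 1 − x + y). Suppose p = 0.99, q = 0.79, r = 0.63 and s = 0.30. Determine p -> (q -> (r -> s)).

r -> s = min(1, 1 − 0.63 + 0.30) = min(1, 0.67) = 0.67
q -> (r -> s) = min(1, 1 − 0.79 + 0.67) = min(1, 0.88) = 0.88
p -> (q -> (r -> s)) = min(1, 1 − 0.99 + 0.88) = min(1, 0.89) = 0.89

0.89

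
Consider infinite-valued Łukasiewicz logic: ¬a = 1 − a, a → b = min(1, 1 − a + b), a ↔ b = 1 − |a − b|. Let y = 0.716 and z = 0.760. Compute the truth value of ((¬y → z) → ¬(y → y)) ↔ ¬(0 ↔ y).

¬y = 1 − 0.716 = 0.284
¬y → z = min(1, 1 − 0.284 + 0.760) = min(1, 1.476) = 1.000
y → y = min(1, 1 − 0.716 + 0.716) = min(1, 1.000) = 1.000
¬(y → y) = 1 − 1.000 = 0.000
(¬y → z) → ¬(y → y) = min(1, 1 − 1.000 + 0.000) = min(1, 0.000) = 0.000
0 ↔ y = 1 − |0.000 − 0.716| = 1 − 0.716 = 0.284
¬(0 ↔ y) = 1 − 0.284 = 0.716
((¬y → z) → ¬(y → y)) ↔ ¬(0 ↔ y) = 1 − |0.000 − 0.716| = 1 − 0.716 = 0.284

0.284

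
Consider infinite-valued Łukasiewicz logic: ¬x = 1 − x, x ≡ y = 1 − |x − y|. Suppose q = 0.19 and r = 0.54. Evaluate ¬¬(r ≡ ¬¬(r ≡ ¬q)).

0.81

¬q = 1 − 0.19 = 0.81
r ≡ ¬q = 1 − |0.54 − 0.81| = 1 − 0.27 = 0.73
¬(r ≡ ¬q) = 1 − 0.73 = 0.27
¬¬(r ≡ ¬q) = 1 − 0.27 = 0.73
r ≡ ¬¬(r ≡ ¬q) = 1 − |0.54 − 0.73| = 1 − 0.19 = 0.81
¬(r ≡ ¬¬(r ≡ ¬q)) = 1 − 0.81 = 0.19
¬¬(r ≡ ¬¬(r ≡ ¬q)) = 1 − 0.19 = 0.81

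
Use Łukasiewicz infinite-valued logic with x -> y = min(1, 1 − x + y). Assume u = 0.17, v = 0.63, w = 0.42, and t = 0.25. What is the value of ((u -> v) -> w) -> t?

0.83

u -> v = min(1, 1 − 0.17 + 0.63) = min(1, 1.46) = 1.00
(u -> v) -> w = min(1, 1 − 1.00 + 0.42) = min(1, 0.42) = 0.42
((u -> v) -> w) -> t = min(1, 1 − 0.42 + 0.25) = min(1, 0.83) = 0.83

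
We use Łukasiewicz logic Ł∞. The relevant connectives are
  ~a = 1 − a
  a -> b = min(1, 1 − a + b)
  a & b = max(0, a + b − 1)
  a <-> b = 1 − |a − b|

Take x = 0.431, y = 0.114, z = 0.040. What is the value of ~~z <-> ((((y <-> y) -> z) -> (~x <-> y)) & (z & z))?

0.960

~z = 1 − 0.040 = 0.960
~~z = 1 − 0.960 = 0.040
y <-> y = 1 − |0.114 − 0.114| = 1 − 0.000 = 1.000
(y <-> y) -> z = min(1, 1 − 1.000 + 0.040) = min(1, 0.040) = 0.040
~x = 1 − 0.431 = 0.569
~x <-> y = 1 − |0.569 − 0.114| = 1 − 0.455 = 0.545
((y <-> y) -> z) -> (~x <-> y) = min(1, 1 − 0.040 + 0.545) = min(1, 1.505) = 1.000
z & z = max(0, 0.040 + 0.040 − 1) = max(0, -0.920) = 0.000
(((y <-> y) -> z) -> (~x <-> y)) & (z & z) = max(0, 1.000 + 0.000 − 1) = max(0, 0.000) = 0.000
~~z <-> ((((y <-> y) -> z) -> (~x <-> y)) & (z & z)) = 1 − |0.040 − 0.000| = 1 − 0.040 = 0.960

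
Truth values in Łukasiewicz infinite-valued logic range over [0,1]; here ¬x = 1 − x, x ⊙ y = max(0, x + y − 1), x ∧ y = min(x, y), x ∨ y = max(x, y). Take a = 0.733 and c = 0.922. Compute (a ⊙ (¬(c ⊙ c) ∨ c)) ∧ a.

0.655

c ⊙ c = max(0, 0.922 + 0.922 − 1) = max(0, 0.844) = 0.844
¬(c ⊙ c) = 1 − 0.844 = 0.156
¬(c ⊙ c) ∨ c = max(0.156, 0.922) = 0.922
a ⊙ (¬(c ⊙ c) ∨ c) = max(0, 0.733 + 0.922 − 1) = max(0, 0.655) = 0.655
(a ⊙ (¬(c ⊙ c) ∨ c)) ∧ a = min(0.655, 0.733) = 0.655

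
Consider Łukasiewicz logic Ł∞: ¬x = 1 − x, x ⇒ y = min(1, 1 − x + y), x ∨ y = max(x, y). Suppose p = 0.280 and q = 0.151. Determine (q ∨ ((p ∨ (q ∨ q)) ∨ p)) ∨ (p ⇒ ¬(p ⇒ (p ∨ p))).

0.720

q ∨ q = max(0.151, 0.151) = 0.151
p ∨ (q ∨ q) = max(0.280, 0.151) = 0.280
(p ∨ (q ∨ q)) ∨ p = max(0.280, 0.280) = 0.280
q ∨ ((p ∨ (q ∨ q)) ∨ p) = max(0.151, 0.280) = 0.280
p ∨ p = max(0.280, 0.280) = 0.280
p ⇒ (p ∨ p) = min(1, 1 − 0.280 + 0.280) = min(1, 1.000) = 1.000
¬(p ⇒ (p ∨ p)) = 1 − 1.000 = 0.000
p ⇒ ¬(p ⇒ (p ∨ p)) = min(1, 1 − 0.280 + 0.000) = min(1, 0.720) = 0.720
(q ∨ ((p ∨ (q ∨ q)) ∨ p)) ∨ (p ⇒ ¬(p ⇒ (p ∨ p))) = max(0.280, 0.720) = 0.720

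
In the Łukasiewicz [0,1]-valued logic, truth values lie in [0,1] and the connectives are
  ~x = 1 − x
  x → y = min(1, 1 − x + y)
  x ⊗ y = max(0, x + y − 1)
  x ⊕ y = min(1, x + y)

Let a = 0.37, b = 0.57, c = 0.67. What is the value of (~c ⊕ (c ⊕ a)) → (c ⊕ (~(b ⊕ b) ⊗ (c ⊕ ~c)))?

~c = 1 − 0.67 = 0.33
c ⊕ a = min(1, 0.67 + 0.37) = min(1, 1.04) = 1.00
~c ⊕ (c ⊕ a) = min(1, 0.33 + 1.00) = min(1, 1.33) = 1.00
b ⊕ b = min(1, 0.57 + 0.57) = min(1, 1.14) = 1.00
~(b ⊕ b) = 1 − 1.00 = 0.00
c ⊕ ~c = min(1, 0.67 + 0.33) = min(1, 1.00) = 1.00
~(b ⊕ b) ⊗ (c ⊕ ~c) = max(0, 0.00 + 1.00 − 1) = max(0, 0.00) = 0.00
c ⊕ (~(b ⊕ b) ⊗ (c ⊕ ~c)) = min(1, 0.67 + 0.00) = min(1, 0.67) = 0.67
(~c ⊕ (c ⊕ a)) → (c ⊕ (~(b ⊕ b) ⊗ (c ⊕ ~c))) = min(1, 1 − 1.00 + 0.67) = min(1, 0.67) = 0.67

0.67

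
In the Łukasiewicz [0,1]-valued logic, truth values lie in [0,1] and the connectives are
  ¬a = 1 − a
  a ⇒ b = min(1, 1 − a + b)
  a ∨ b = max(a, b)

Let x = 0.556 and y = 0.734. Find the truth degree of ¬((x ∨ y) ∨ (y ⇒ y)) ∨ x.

x ∨ y = max(0.556, 0.734) = 0.734
y ⇒ y = min(1, 1 − 0.734 + 0.734) = min(1, 1.000) = 1.000
(x ∨ y) ∨ (y ⇒ y) = max(0.734, 1.000) = 1.000
¬((x ∨ y) ∨ (y ⇒ y)) = 1 − 1.000 = 0.000
¬((x ∨ y) ∨ (y ⇒ y)) ∨ x = max(0.000, 0.556) = 0.556

0.556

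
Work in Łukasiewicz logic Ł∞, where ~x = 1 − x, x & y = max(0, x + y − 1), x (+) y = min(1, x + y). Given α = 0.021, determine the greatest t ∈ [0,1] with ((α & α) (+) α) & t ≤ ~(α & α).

1.000

α & α = max(0, 0.021 + 0.021 − 1) = max(0, -0.958) = 0.000
(α & α) (+) α = min(1, 0.000 + 0.021) = min(1, 0.021) = 0.021
So the left factor is (α & α) (+) α = 0.021.
~(α & α) = 1 − 0.000 = 1.000
So the right-hand bound is ~(α & α) = 1.000.
The residuum of the Łukasiewicz t-norm gives the supremum: min(1, 1 − 0.021 + 1.000).
1 − 0.021 + 1.000 = 1.979, so t = min(1, 1.979) = 1.000.
Check: 0.021 & 1.000 = max(0, 0.021) = 0.021 ≤ 1.000.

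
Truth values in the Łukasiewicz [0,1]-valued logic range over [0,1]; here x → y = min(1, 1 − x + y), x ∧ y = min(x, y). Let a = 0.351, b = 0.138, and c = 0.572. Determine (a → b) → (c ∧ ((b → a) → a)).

0.564

a → b = min(1, 1 − 0.351 + 0.138) = min(1, 0.787) = 0.787
b → a = min(1, 1 − 0.138 + 0.351) = min(1, 1.213) = 1.000
(b → a) → a = min(1, 1 − 1.000 + 0.351) = min(1, 0.351) = 0.351
c ∧ ((b → a) → a) = min(0.572, 0.351) = 0.351
(a → b) → (c ∧ ((b → a) → a)) = min(1, 1 − 0.787 + 0.351) = min(1, 0.564) = 0.564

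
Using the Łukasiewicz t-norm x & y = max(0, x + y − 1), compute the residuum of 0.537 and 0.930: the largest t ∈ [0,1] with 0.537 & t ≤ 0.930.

The residuum of the Łukasiewicz t-norm gives the supremum: min(1, 1 − 0.537 + 0.930).
1 − 0.537 + 0.930 = 1.393, so t = min(1, 1.393) = 1.000.
Check: 0.537 & 1.000 = max(0, 0.537) = 0.537 ≤ 0.930.

1.000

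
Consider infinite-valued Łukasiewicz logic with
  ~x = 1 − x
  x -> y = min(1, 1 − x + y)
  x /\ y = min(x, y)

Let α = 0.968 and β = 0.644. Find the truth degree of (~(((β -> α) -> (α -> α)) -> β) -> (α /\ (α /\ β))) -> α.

0.968

β -> α = min(1, 1 − 0.644 + 0.968) = min(1, 1.324) = 1.000
α -> α = min(1, 1 − 0.968 + 0.968) = min(1, 1.000) = 1.000
(β -> α) -> (α -> α) = min(1, 1 − 1.000 + 1.000) = min(1, 1.000) = 1.000
((β -> α) -> (α -> α)) -> β = min(1, 1 − 1.000 + 0.644) = min(1, 0.644) = 0.644
~(((β -> α) -> (α -> α)) -> β) = 1 − 0.644 = 0.356
α /\ β = min(0.968, 0.644) = 0.644
α /\ (α /\ β) = min(0.968, 0.644) = 0.644
~(((β -> α) -> (α -> α)) -> β) -> (α /\ (α /\ β)) = min(1, 1 − 0.356 + 0.644) = min(1, 1.288) = 1.000
(~(((β -> α) -> (α -> α)) -> β) -> (α /\ (α /\ β))) -> α = min(1, 1 − 1.000 + 0.968) = min(1, 0.968) = 0.968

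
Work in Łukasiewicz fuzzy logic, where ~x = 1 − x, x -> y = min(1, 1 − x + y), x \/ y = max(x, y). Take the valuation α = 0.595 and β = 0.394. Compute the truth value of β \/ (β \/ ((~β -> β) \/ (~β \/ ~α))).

0.788

~β = 1 − 0.394 = 0.606
~β -> β = min(1, 1 − 0.606 + 0.394) = min(1, 0.788) = 0.788
~α = 1 − 0.595 = 0.405
~β \/ ~α = max(0.606, 0.405) = 0.606
(~β -> β) \/ (~β \/ ~α) = max(0.788, 0.606) = 0.788
β \/ ((~β -> β) \/ (~β \/ ~α)) = max(0.394, 0.788) = 0.788
β \/ (β \/ ((~β -> β) \/ (~β \/ ~α))) = max(0.394, 0.788) = 0.788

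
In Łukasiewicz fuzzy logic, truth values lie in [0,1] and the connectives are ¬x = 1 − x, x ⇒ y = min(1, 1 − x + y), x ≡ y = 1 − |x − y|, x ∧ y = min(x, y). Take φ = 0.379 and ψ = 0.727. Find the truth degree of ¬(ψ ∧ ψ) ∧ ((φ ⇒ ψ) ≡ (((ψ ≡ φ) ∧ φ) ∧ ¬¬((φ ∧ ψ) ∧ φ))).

ψ ∧ ψ = min(0.727, 0.727) = 0.727
¬(ψ ∧ ψ) = 1 − 0.727 = 0.273
φ ⇒ ψ = min(1, 1 − 0.379 + 0.727) = min(1, 1.348) = 1.000
ψ ≡ φ = 1 − |0.727 − 0.379| = 1 − 0.348 = 0.652
(ψ ≡ φ) ∧ φ = min(0.652, 0.379) = 0.379
φ ∧ ψ = min(0.379, 0.727) = 0.379
(φ ∧ ψ) ∧ φ = min(0.379, 0.379) = 0.379
¬((φ ∧ ψ) ∧ φ) = 1 − 0.379 = 0.621
¬¬((φ ∧ ψ) ∧ φ) = 1 − 0.621 = 0.379
((ψ ≡ φ) ∧ φ) ∧ ¬¬((φ ∧ ψ) ∧ φ) = min(0.379, 0.379) = 0.379
(φ ⇒ ψ) ≡ (((ψ ≡ φ) ∧ φ) ∧ ¬¬((φ ∧ ψ) ∧ φ)) = 1 − |1.000 − 0.379| = 1 − 0.621 = 0.379
¬(ψ ∧ ψ) ∧ ((φ ⇒ ψ) ≡ (((ψ ≡ φ) ∧ φ) ∧ ¬¬((φ ∧ ψ) ∧ φ))) = min(0.273, 0.379) = 0.273

0.273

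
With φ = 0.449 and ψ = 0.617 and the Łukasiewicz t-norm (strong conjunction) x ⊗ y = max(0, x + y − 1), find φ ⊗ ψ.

0.066

φ ⊗ ψ = max(0, 0.449 + 0.617 − 1) = max(0, 0.066) = 0.066
For comparison, the Gödel (minimum) t-norm min(x, y) would give 0.449.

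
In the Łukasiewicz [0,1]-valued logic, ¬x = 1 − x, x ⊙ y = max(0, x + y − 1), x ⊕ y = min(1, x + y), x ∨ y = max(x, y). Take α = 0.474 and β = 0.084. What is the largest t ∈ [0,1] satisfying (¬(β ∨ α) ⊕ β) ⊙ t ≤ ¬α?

0.916

β ∨ α = max(0.084, 0.474) = 0.474
¬(β ∨ α) = 1 − 0.474 = 0.526
¬(β ∨ α) ⊕ β = min(1, 0.526 + 0.084) = min(1, 0.610) = 0.610
So the left factor is ¬(β ∨ α) ⊕ β = 0.610.
¬α = 1 − 0.474 = 0.526
So the right-hand bound is ¬α = 0.526.
The residuum of the Łukasiewicz t-norm gives the supremum: min(1, 1 − 0.610 + 0.526).
1 − 0.610 + 0.526 = 0.916, so t = min(1, 0.916) = 0.916.
Check: 0.610 ⊙ 0.916 = max(0, 0.526) = 0.526 ≤ 0.526.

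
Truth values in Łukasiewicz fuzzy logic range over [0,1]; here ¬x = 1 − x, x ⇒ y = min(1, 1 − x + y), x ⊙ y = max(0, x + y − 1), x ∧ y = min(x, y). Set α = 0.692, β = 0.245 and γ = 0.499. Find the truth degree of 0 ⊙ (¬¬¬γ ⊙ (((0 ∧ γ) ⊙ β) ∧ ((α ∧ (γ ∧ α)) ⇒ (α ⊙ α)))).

0.000

¬γ = 1 − 0.499 = 0.501
¬¬γ = 1 − 0.501 = 0.499
¬¬¬γ = 1 − 0.499 = 0.501
0 ∧ γ = min(0.000, 0.499) = 0.000
(0 ∧ γ) ⊙ β = max(0, 0.000 + 0.245 − 1) = max(0, -0.755) = 0.000
γ ∧ α = min(0.499, 0.692) = 0.499
α ∧ (γ ∧ α) = min(0.692, 0.499) = 0.499
α ⊙ α = max(0, 0.692 + 0.692 − 1) = max(0, 0.384) = 0.384
(α ∧ (γ ∧ α)) ⇒ (α ⊙ α) = min(1, 1 − 0.499 + 0.384) = min(1, 0.885) = 0.885
((0 ∧ γ) ⊙ β) ∧ ((α ∧ (γ ∧ α)) ⇒ (α ⊙ α)) = min(0.000, 0.885) = 0.000
¬¬¬γ ⊙ (((0 ∧ γ) ⊙ β) ∧ ((α ∧ (γ ∧ α)) ⇒ (α ⊙ α))) = max(0, 0.501 + 0.000 − 1) = max(0, -0.499) = 0.000
0 ⊙ (¬¬¬γ ⊙ (((0 ∧ γ) ⊙ β) ∧ ((α ∧ (γ ∧ α)) ⇒ (α ⊙ α)))) = max(0, 0.000 + 0.000 − 1) = max(0, -1.000) = 0.000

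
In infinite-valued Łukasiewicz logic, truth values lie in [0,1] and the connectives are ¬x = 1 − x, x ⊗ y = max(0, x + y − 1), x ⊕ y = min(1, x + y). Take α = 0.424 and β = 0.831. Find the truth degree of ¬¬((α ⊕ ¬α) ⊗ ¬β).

0.169

¬α = 1 − 0.424 = 0.576
α ⊕ ¬α = min(1, 0.424 + 0.576) = min(1, 1.000) = 1.000
¬β = 1 − 0.831 = 0.169
(α ⊕ ¬α) ⊗ ¬β = max(0, 1.000 + 0.169 − 1) = max(0, 0.169) = 0.169
¬((α ⊕ ¬α) ⊗ ¬β) = 1 − 0.169 = 0.831
¬¬((α ⊕ ¬α) ⊗ ¬β) = 1 − 0.831 = 0.169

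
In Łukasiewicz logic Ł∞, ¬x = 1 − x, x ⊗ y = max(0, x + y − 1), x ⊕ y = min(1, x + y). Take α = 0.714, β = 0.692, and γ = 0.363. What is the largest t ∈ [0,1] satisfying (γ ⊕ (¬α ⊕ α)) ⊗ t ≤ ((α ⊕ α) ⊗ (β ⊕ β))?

1.000

¬α = 1 − 0.714 = 0.286
¬α ⊕ α = min(1, 0.286 + 0.714) = min(1, 1.000) = 1.000
γ ⊕ (¬α ⊕ α) = min(1, 0.363 + 1.000) = min(1, 1.363) = 1.000
So the left factor is γ ⊕ (¬α ⊕ α) = 1.000.
α ⊕ α = min(1, 0.714 + 0.714) = min(1, 1.428) = 1.000
β ⊕ β = min(1, 0.692 + 0.692) = min(1, 1.384) = 1.000
(α ⊕ α) ⊗ (β ⊕ β) = max(0, 1.000 + 1.000 − 1) = max(0, 1.000) = 1.000
So the right-hand bound is (α ⊕ α) ⊗ (β ⊕ β) = 1.000.
The residuum of the Łukasiewicz t-norm gives the supremum: min(1, 1 − 1.000 + 1.000).
1 − 1.000 + 1.000 = 1.000, so t = min(1, 1.000) = 1.000.
Check: 1.000 ⊗ 1.000 = max(0, 1.000) = 1.000 ≤ 1.000.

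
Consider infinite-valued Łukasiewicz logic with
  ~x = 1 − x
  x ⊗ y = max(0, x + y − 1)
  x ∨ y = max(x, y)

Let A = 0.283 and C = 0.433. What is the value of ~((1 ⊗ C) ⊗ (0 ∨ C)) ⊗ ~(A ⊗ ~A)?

1 ⊗ C = max(0, 1.000 + 0.433 − 1) = max(0, 0.433) = 0.433
0 ∨ C = max(0.000, 0.433) = 0.433
(1 ⊗ C) ⊗ (0 ∨ C) = max(0, 0.433 + 0.433 − 1) = max(0, -0.134) = 0.000
~((1 ⊗ C) ⊗ (0 ∨ C)) = 1 − 0.000 = 1.000
~A = 1 − 0.283 = 0.717
A ⊗ ~A = max(0, 0.283 + 0.717 − 1) = max(0, 0.000) = 0.000
~(A ⊗ ~A) = 1 − 0.000 = 1.000
~((1 ⊗ C) ⊗ (0 ∨ C)) ⊗ ~(A ⊗ ~A) = max(0, 1.000 + 1.000 − 1) = max(0, 1.000) = 1.000

1.000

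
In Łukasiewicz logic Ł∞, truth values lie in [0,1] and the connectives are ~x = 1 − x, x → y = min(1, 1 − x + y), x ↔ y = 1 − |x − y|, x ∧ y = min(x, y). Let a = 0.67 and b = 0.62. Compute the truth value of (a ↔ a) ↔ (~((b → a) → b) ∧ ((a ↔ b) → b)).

0.38

a ↔ a = 1 − |0.67 − 0.67| = 1 − 0.00 = 1.00
b → a = min(1, 1 − 0.62 + 0.67) = min(1, 1.05) = 1.00
(b → a) → b = min(1, 1 − 1.00 + 0.62) = min(1, 0.62) = 0.62
~((b → a) → b) = 1 − 0.62 = 0.38
a ↔ b = 1 − |0.67 − 0.62| = 1 − 0.05 = 0.95
(a ↔ b) → b = min(1, 1 − 0.95 + 0.62) = min(1, 0.67) = 0.67
~((b → a) → b) ∧ ((a ↔ b) → b) = min(0.38, 0.67) = 0.38
(a ↔ a) ↔ (~((b → a) → b) ∧ ((a ↔ b) → b)) = 1 − |1.00 − 0.38| = 1 − 0.62 = 0.38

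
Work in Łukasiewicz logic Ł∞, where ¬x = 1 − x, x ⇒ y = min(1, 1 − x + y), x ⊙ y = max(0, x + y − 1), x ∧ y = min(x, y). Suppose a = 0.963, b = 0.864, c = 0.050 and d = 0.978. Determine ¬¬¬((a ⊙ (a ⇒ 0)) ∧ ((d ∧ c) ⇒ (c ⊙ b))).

a ⇒ 0 = min(1, 1 − 0.963 + 0.000) = min(1, 0.037) = 0.037
a ⊙ (a ⇒ 0) = max(0, 0.963 + 0.037 − 1) = max(0, 0.000) = 0.000
d ∧ c = min(0.978, 0.050) = 0.050
c ⊙ b = max(0, 0.050 + 0.864 − 1) = max(0, -0.086) = 0.000
(d ∧ c) ⇒ (c ⊙ b) = min(1, 1 − 0.050 + 0.000) = min(1, 0.950) = 0.950
(a ⊙ (a ⇒ 0)) ∧ ((d ∧ c) ⇒ (c ⊙ b)) = min(0.000, 0.950) = 0.000
¬((a ⊙ (a ⇒ 0)) ∧ ((d ∧ c) ⇒ (c ⊙ b))) = 1 − 0.000 = 1.000
¬¬((a ⊙ (a ⇒ 0)) ∧ ((d ∧ c) ⇒ (c ⊙ b))) = 1 − 1.000 = 0.000
¬¬¬((a ⊙ (a ⇒ 0)) ∧ ((d ∧ c) ⇒ (c ⊙ b))) = 1 − 0.000 = 1.000

1.000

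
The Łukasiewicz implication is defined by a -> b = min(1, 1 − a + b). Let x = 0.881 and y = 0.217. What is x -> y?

0.336

x -> y = min(1, 1 − 0.881 + 0.217) = min(1, 0.336) = 0.336
For comparison, the Gödel implication (1 if a ≤ b else b) would give 0.217.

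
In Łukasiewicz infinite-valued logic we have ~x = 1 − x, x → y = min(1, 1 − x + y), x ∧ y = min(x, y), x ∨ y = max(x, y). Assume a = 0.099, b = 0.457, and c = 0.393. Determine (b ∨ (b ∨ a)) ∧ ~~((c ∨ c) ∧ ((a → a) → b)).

0.393

b ∨ a = max(0.457, 0.099) = 0.457
b ∨ (b ∨ a) = max(0.457, 0.457) = 0.457
c ∨ c = max(0.393, 0.393) = 0.393
a → a = min(1, 1 − 0.099 + 0.099) = min(1, 1.000) = 1.000
(a → a) → b = min(1, 1 − 1.000 + 0.457) = min(1, 0.457) = 0.457
(c ∨ c) ∧ ((a → a) → b) = min(0.393, 0.457) = 0.393
~((c ∨ c) ∧ ((a → a) → b)) = 1 − 0.393 = 0.607
~~((c ∨ c) ∧ ((a → a) → b)) = 1 − 0.607 = 0.393
(b ∨ (b ∨ a)) ∧ ~~((c ∨ c) ∧ ((a → a) → b)) = min(0.457, 0.393) = 0.393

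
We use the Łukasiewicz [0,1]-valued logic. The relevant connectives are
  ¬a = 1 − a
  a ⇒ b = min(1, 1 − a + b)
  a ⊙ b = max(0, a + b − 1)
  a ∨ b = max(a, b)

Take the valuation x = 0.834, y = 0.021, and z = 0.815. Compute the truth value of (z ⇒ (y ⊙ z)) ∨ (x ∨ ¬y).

0.979

y ⊙ z = max(0, 0.021 + 0.815 − 1) = max(0, -0.164) = 0.000
z ⇒ (y ⊙ z) = min(1, 1 − 0.815 + 0.000) = min(1, 0.185) = 0.185
¬y = 1 − 0.021 = 0.979
x ∨ ¬y = max(0.834, 0.979) = 0.979
(z ⇒ (y ⊙ z)) ∨ (x ∨ ¬y) = max(0.185, 0.979) = 0.979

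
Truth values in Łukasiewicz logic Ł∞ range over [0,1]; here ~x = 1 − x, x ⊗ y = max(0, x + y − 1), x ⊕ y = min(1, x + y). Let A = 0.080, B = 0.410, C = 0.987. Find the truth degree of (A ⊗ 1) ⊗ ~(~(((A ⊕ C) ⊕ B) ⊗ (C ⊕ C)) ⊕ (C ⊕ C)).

A ⊗ 1 = max(0, 0.080 + 1.000 − 1) = max(0, 0.080) = 0.080
A ⊕ C = min(1, 0.080 + 0.987) = min(1, 1.067) = 1.000
(A ⊕ C) ⊕ B = min(1, 1.000 + 0.410) = min(1, 1.410) = 1.000
C ⊕ C = min(1, 0.987 + 0.987) = min(1, 1.974) = 1.000
((A ⊕ C) ⊕ B) ⊗ (C ⊕ C) = max(0, 1.000 + 1.000 − 1) = max(0, 1.000) = 1.000
~(((A ⊕ C) ⊕ B) ⊗ (C ⊕ C)) = 1 − 1.000 = 0.000
~(((A ⊕ C) ⊕ B) ⊗ (C ⊕ C)) ⊕ (C ⊕ C) = min(1, 0.000 + 1.000) = min(1, 1.000) = 1.000
~(~(((A ⊕ C) ⊕ B) ⊗ (C ⊕ C)) ⊕ (C ⊕ C)) = 1 − 1.000 = 0.000
(A ⊗ 1) ⊗ ~(~(((A ⊕ C) ⊕ B) ⊗ (C ⊕ C)) ⊕ (C ⊕ C)) = max(0, 0.080 + 0.000 − 1) = max(0, -0.920) = 0.000

0.000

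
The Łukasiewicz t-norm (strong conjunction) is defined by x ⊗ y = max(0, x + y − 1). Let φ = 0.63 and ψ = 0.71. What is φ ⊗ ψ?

φ ⊗ ψ = max(0, 0.63 + 0.71 − 1) = max(0, 0.34) = 0.34
For comparison, the Gödel (minimum) t-norm min(x, y) would give 0.63.

0.34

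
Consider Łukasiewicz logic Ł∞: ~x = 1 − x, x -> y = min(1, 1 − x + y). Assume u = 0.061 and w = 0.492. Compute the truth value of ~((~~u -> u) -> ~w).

0.492

~u = 1 − 0.061 = 0.939
~~u = 1 − 0.939 = 0.061
~~u -> u = min(1, 1 − 0.061 + 0.061) = min(1, 1.000) = 1.000
~w = 1 − 0.492 = 0.508
(~~u -> u) -> ~w = min(1, 1 − 1.000 + 0.508) = min(1, 0.508) = 0.508
~((~~u -> u) -> ~w) = 1 − 0.508 = 0.492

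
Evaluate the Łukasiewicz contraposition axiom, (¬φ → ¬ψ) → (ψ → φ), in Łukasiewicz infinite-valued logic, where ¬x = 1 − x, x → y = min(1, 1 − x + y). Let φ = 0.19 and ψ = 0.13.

1.00

¬φ = 1 − 0.19 = 0.81
¬ψ = 1 − 0.13 = 0.87
¬φ → ¬ψ = min(1, 1 − 0.81 + 0.87) = min(1, 1.06) = 1.00
ψ → φ = min(1, 1 − 0.13 + 0.19) = min(1, 1.06) = 1.00
(¬φ → ¬ψ) → (ψ → φ) = min(1, 1 − 1.00 + 1.00) = min(1, 1.00) = 1.00
(As expected: an axiom of Ł∞, always 1.)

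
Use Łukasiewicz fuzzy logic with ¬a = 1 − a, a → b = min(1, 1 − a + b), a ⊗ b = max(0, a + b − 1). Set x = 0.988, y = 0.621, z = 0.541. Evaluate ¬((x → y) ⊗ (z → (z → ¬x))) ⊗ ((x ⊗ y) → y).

0.437

x → y = min(1, 1 − 0.988 + 0.621) = min(1, 0.633) = 0.633
¬x = 1 − 0.988 = 0.012
z → ¬x = min(1, 1 − 0.541 + 0.012) = min(1, 0.471) = 0.471
z → (z → ¬x) = min(1, 1 − 0.541 + 0.471) = min(1, 0.930) = 0.930
(x → y) ⊗ (z → (z → ¬x)) = max(0, 0.633 + 0.930 − 1) = max(0, 0.563) = 0.563
¬((x → y) ⊗ (z → (z → ¬x))) = 1 − 0.563 = 0.437
x ⊗ y = max(0, 0.988 + 0.621 − 1) = max(0, 0.609) = 0.609
(x ⊗ y) → y = min(1, 1 − 0.609 + 0.621) = min(1, 1.012) = 1.000
¬((x → y) ⊗ (z → (z → ¬x))) ⊗ ((x ⊗ y) → y) = max(0, 0.437 + 1.000 − 1) = max(0, 0.437) = 0.437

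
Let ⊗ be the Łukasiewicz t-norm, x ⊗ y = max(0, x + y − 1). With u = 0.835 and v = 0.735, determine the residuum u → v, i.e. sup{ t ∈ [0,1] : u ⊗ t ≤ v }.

0.900

The residuum of the Łukasiewicz t-norm gives the supremum: min(1, 1 − 0.835 + 0.735).
1 − 0.835 + 0.735 = 0.900, so t = min(1, 0.900) = 0.900.
Check: 0.835 ⊗ 0.900 = max(0, 0.735) = 0.735 ≤ 0.735.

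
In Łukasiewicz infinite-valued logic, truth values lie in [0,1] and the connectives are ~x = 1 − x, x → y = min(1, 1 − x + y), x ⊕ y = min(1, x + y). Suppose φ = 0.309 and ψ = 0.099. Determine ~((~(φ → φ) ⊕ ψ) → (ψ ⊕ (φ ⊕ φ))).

φ → φ = min(1, 1 − 0.309 + 0.309) = min(1, 1.000) = 1.000
~(φ → φ) = 1 − 1.000 = 0.000
~(φ → φ) ⊕ ψ = min(1, 0.000 + 0.099) = min(1, 0.099) = 0.099
φ ⊕ φ = min(1, 0.309 + 0.309) = min(1, 0.618) = 0.618
ψ ⊕ (φ ⊕ φ) = min(1, 0.099 + 0.618) = min(1, 0.717) = 0.717
(~(φ → φ) ⊕ ψ) → (ψ ⊕ (φ ⊕ φ)) = min(1, 1 − 0.099 + 0.717) = min(1, 1.618) = 1.000
~((~(φ → φ) ⊕ ψ) → (ψ ⊕ (φ ⊕ φ))) = 1 − 1.000 = 0.000

0.000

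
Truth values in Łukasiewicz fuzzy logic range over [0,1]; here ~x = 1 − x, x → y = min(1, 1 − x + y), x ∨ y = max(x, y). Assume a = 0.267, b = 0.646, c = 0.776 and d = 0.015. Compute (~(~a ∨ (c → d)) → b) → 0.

~a = 1 − 0.267 = 0.733
c → d = min(1, 1 − 0.776 + 0.015) = min(1, 0.239) = 0.239
~a ∨ (c → d) = max(0.733, 0.239) = 0.733
~(~a ∨ (c → d)) = 1 − 0.733 = 0.267
~(~a ∨ (c → d)) → b = min(1, 1 − 0.267 + 0.646) = min(1, 1.379) = 1.000
(~(~a ∨ (c → d)) → b) → 0 = min(1, 1 − 1.000 + 0.000) = min(1, 0.000) = 0.000

0.000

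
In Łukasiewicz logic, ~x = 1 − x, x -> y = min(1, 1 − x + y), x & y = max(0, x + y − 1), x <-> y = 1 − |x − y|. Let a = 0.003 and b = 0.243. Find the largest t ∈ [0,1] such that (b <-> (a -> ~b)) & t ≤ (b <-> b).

1.000

~b = 1 − 0.243 = 0.757
a -> ~b = min(1, 1 − 0.003 + 0.757) = min(1, 1.754) = 1.000
b <-> (a -> ~b) = 1 − |0.243 − 1.000| = 1 − 0.757 = 0.243
So the left factor is b <-> (a -> ~b) = 0.243.
b <-> b = 1 − |0.243 − 0.243| = 1 − 0.000 = 1.000
So the right-hand bound is b <-> b = 1.000.
The residuum of the Łukasiewicz t-norm gives the supremum: min(1, 1 − 0.243 + 1.000).
1 − 0.243 + 1.000 = 1.757, so t = min(1, 1.757) = 1.000.
Check: 0.243 & 1.000 = max(0, 0.243) = 0.243 ≤ 1.000.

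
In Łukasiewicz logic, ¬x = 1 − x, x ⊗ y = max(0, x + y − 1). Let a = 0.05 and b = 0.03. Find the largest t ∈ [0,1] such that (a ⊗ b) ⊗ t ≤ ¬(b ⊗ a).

1.00

a ⊗ b = max(0, 0.05 + 0.03 − 1) = max(0, -0.92) = 0.00
So the left factor is a ⊗ b = 0.00.
b ⊗ a = max(0, 0.03 + 0.05 − 1) = max(0, -0.92) = 0.00
¬(b ⊗ a) = 1 − 0.00 = 1.00
So the right-hand bound is ¬(b ⊗ a) = 1.00.
The residuum of the Łukasiewicz t-norm gives the supremum: min(1, 1 − 0.00 + 1.00).
1 − 0.00 + 1.00 = 2.00, so t = min(1, 2.00) = 1.00.
Check: 0.00 ⊗ 1.00 = max(0, 0.00) = 0.00 ≤ 1.00.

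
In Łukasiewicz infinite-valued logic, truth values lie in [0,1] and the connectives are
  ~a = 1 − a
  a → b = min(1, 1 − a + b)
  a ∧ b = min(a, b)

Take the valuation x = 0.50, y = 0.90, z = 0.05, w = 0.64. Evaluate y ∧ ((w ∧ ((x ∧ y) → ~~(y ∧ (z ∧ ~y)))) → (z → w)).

0.90

x ∧ y = min(0.50, 0.90) = 0.50
~y = 1 − 0.90 = 0.10
z ∧ ~y = min(0.05, 0.10) = 0.05
y ∧ (z ∧ ~y) = min(0.90, 0.05) = 0.05
~(y ∧ (z ∧ ~y)) = 1 − 0.05 = 0.95
~~(y ∧ (z ∧ ~y)) = 1 − 0.95 = 0.05
(x ∧ y) → ~~(y ∧ (z ∧ ~y)) = min(1, 1 − 0.50 + 0.05) = min(1, 0.55) = 0.55
w ∧ ((x ∧ y) → ~~(y ∧ (z ∧ ~y))) = min(0.64, 0.55) = 0.55
z → w = min(1, 1 − 0.05 + 0.64) = min(1, 1.59) = 1.00
(w ∧ ((x ∧ y) → ~~(y ∧ (z ∧ ~y)))) → (z → w) = min(1, 1 − 0.55 + 1.00) = min(1, 1.45) = 1.00
y ∧ ((w ∧ ((x ∧ y) → ~~(y ∧ (z ∧ ~y)))) → (z → w)) = min(0.90, 1.00) = 0.90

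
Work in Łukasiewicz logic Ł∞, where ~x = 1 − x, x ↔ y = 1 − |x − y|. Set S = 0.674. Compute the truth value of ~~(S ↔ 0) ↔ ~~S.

0.652

S ↔ 0 = 1 − |0.674 − 0.000| = 1 − 0.674 = 0.326
~(S ↔ 0) = 1 − 0.326 = 0.674
~~(S ↔ 0) = 1 − 0.674 = 0.326
~S = 1 − 0.674 = 0.326
~~S = 1 − 0.326 = 0.674
~~(S ↔ 0) ↔ ~~S = 1 − |0.326 − 0.674| = 1 − 0.348 = 0.652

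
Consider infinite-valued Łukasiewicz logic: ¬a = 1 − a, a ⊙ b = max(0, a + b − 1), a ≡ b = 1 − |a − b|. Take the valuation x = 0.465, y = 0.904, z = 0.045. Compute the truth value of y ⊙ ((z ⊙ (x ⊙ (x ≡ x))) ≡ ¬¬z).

0.859

x ≡ x = 1 − |0.465 − 0.465| = 1 − 0.000 = 1.000
x ⊙ (x ≡ x) = max(0, 0.465 + 1.000 − 1) = max(0, 0.465) = 0.465
z ⊙ (x ⊙ (x ≡ x)) = max(0, 0.045 + 0.465 − 1) = max(0, -0.490) = 0.000
¬z = 1 − 0.045 = 0.955
¬¬z = 1 − 0.955 = 0.045
(z ⊙ (x ⊙ (x ≡ x))) ≡ ¬¬z = 1 − |0.000 − 0.045| = 1 − 0.045 = 0.955
y ⊙ ((z ⊙ (x ⊙ (x ≡ x))) ≡ ¬¬z) = max(0, 0.904 + 0.955 − 1) = max(0, 0.859) = 0.859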